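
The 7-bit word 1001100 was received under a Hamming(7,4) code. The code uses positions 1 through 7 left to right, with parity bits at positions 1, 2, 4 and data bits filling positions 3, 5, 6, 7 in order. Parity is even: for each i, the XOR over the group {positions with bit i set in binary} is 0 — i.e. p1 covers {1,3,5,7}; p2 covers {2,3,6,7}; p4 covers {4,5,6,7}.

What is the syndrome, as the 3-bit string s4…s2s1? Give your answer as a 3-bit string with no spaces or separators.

000

s1 (pos 1,3,5,7): 1⊕0⊕1⊕0 = 0
s2 (pos 2,3,6,7): 0⊕0⊕0⊕0 = 0
s4 (pos 4,5,6,7): 1⊕1⊕0⊕0 = 0
Syndrome s4…s1 = 000 → no error.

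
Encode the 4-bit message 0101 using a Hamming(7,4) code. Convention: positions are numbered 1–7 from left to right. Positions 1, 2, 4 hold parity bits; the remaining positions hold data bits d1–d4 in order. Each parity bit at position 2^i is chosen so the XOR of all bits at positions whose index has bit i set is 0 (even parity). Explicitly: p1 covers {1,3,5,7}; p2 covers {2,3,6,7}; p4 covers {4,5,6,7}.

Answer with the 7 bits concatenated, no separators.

0100101

Place data at non-parity positions: p1 p2 0 p4 1 0 1
p1 (pos 1,3,5,7): XOR of data positions = 0⊕1⊕1 = 0
p2 (pos 2,3,6,7): XOR of data positions = 0⊕0⊕1 = 1
p4 (pos 4,5,6,7): XOR of data positions = 1⊕0⊕1 = 0
Codeword: 0100101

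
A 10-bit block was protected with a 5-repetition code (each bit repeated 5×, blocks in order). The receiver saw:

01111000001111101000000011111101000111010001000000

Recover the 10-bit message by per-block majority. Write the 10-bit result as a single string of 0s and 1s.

Block 1 (01111): 4 ones → 1
Block 2 (00000): 0 ones → 0
Block 3 (11111): 5 ones → 1
Block 4 (01000): 1 one → 0
Block 5 (00001): 1 one → 0
Block 6 (11111): 5 ones → 1
Block 7 (01000): 1 one → 0
Block 8 (11101): 4 ones → 1
Block 9 (00010): 1 one → 0
Block 10 (00000): 0 ones → 0

1010010100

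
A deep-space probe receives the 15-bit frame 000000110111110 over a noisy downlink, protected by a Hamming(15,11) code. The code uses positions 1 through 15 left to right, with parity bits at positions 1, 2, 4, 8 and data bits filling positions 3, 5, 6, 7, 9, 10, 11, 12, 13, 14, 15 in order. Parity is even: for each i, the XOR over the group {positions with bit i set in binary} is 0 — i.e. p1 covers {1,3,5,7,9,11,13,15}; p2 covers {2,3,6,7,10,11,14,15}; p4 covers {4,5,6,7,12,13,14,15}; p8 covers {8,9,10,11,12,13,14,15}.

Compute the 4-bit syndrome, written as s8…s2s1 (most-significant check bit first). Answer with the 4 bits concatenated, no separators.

0001

s1 (pos 1,3,5,7,9,11,13,15): 0⊕0⊕0⊕1⊕0⊕1⊕1⊕0 = 1
s2 (pos 2,3,6,7,10,11,14,15): 0⊕0⊕0⊕1⊕1⊕1⊕1⊕0 = 0
s4 (pos 4,5,6,7,12,13,14,15): 0⊕0⊕0⊕1⊕1⊕1⊕1⊕0 = 0
s8 (pos 8,9,10,11,12,13,14,15): 1⊕0⊕1⊕1⊕1⊕1⊕1⊕0 = 0
Syndrome s8…s1 = 0001 → error at position 1.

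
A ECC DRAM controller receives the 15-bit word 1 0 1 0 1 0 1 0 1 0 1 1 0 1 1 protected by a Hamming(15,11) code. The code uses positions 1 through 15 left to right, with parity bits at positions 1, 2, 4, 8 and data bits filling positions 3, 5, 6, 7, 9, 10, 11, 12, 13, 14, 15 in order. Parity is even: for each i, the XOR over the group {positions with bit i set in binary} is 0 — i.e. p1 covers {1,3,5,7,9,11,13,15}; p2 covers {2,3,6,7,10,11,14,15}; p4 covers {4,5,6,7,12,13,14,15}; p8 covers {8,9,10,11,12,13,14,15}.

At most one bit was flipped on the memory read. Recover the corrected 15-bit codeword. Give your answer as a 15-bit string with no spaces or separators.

101010101011010

s1 (pos 1,3,5,7,9,11,13,15): 1⊕1⊕1⊕1⊕1⊕1⊕0⊕1 = 1
s2 (pos 2,3,6,7,10,11,14,15): 0⊕1⊕0⊕1⊕0⊕1⊕1⊕1 = 1
s4 (pos 4,5,6,7,12,13,14,15): 0⊕1⊕0⊕1⊕1⊕0⊕1⊕1 = 1
s8 (pos 8,9,10,11,12,13,14,15): 0⊕1⊕0⊕1⊕1⊕0⊕1⊕1 = 1
Syndrome s8…s1 = 1111 → error at position 15.
Flip position 15: 101010101011011 → 101010101011010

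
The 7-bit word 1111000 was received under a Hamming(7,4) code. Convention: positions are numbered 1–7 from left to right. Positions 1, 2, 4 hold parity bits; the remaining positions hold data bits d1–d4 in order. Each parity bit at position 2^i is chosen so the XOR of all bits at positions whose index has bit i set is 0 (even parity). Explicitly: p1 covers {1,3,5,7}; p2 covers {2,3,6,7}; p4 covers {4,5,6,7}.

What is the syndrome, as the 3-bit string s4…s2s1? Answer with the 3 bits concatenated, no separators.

100

s1 (pos 1,3,5,7): 1⊕1⊕0⊕0 = 0
s2 (pos 2,3,6,7): 1⊕1⊕0⊕0 = 0
s4 (pos 4,5,6,7): 1⊕0⊕0⊕0 = 1
Syndrome s4…s1 = 100 → error at position 4.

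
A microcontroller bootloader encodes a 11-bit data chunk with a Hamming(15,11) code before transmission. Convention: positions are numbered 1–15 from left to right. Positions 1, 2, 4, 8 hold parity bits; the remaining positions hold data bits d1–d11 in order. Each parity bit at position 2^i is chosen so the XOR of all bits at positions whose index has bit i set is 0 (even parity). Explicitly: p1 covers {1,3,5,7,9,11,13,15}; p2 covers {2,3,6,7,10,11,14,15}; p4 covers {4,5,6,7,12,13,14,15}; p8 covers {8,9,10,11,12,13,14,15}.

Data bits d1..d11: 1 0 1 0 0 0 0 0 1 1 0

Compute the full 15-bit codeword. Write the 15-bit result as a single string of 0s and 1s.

Place data at non-parity positions: p1 p2 1 p4 0 1 0 p8 0 0 0 0 1 1 0
p1 (pos 1,3,5,7,9,11,13,15): XOR of data positions = 1⊕0⊕0⊕0⊕0⊕1⊕0 = 0
p2 (pos 2,3,6,7,10,11,14,15): XOR of data positions = 1⊕1⊕0⊕0⊕0⊕1⊕0 = 1
p4 (pos 4,5,6,7,12,13,14,15): XOR of data positions = 0⊕1⊕0⊕0⊕1⊕1⊕0 = 1
p8 (pos 8,9,10,11,12,13,14,15): XOR of data positions = 0⊕0⊕0⊕0⊕1⊕1⊕0 = 0
Codeword: 011101000000110

011101000000110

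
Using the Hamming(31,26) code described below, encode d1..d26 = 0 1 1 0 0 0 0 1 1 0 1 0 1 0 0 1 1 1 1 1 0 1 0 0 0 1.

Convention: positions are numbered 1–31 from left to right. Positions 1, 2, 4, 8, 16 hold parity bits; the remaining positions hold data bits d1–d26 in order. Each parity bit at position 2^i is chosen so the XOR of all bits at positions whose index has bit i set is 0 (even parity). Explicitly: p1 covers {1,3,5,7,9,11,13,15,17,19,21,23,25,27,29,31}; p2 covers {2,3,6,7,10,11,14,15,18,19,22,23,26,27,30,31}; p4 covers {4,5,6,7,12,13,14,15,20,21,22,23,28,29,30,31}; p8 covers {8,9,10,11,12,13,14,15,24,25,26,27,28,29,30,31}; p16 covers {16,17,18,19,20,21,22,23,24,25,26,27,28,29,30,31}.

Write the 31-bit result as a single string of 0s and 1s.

Place data at non-parity positions: p1 p2 0 p4 1 1 0 p8 0 0 0 1 1 0 1 p16 0 1 0 0 1 1 1 1 1 0 1 0 0 0 1
p1 (pos 1,3,5,7,9,11,13,15,17,19,21,23,25,27,29,31): XOR of data positions = 0⊕1⊕0⊕0⊕0⊕1⊕1⊕0⊕0⊕1⊕1⊕1⊕1⊕0⊕1 = 0
p2 (pos 2,3,6,7,10,11,14,15,18,19,22,23,26,27,30,31): XOR of data positions = 0⊕1⊕0⊕0⊕0⊕0⊕1⊕1⊕0⊕1⊕1⊕0⊕1⊕0⊕1 = 1
p4 (pos 4,5,6,7,12,13,14,15,20,21,22,23,28,29,30,31): XOR of data positions = 1⊕1⊕0⊕1⊕1⊕0⊕1⊕0⊕1⊕1⊕1⊕0⊕0⊕0⊕1 = 1
p8 (pos 8,9,10,11,12,13,14,15,24,25,26,27,28,29,30,31): XOR of data positions = 0⊕0⊕0⊕1⊕1⊕0⊕1⊕1⊕1⊕0⊕1⊕0⊕0⊕0⊕1 = 1
p16 (pos 16,17,18,19,20,21,22,23,24,25,26,27,28,29,30,31): XOR of data positions = 0⊕1⊕0⊕0⊕1⊕1⊕1⊕1⊕1⊕0⊕1⊕0⊕0⊕0⊕1 = 0
Codeword: 0101110100011010010011111010001

0101110100011010010011111010001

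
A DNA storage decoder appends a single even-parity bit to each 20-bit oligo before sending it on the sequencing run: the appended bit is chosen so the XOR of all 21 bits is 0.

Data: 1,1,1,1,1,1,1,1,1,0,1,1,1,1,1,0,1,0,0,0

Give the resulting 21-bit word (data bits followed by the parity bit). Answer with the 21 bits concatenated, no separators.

111111111011111010001

XOR of the 20 data bits: 1⊕1⊕1⊕1⊕1⊕1⊕1⊕1⊕1⊕0⊕1⊕1⊕1⊕1⊕1⊕0⊕1⊕0⊕0⊕0 = 1
Parity bit = 1 (so all 21 bits XOR to 0).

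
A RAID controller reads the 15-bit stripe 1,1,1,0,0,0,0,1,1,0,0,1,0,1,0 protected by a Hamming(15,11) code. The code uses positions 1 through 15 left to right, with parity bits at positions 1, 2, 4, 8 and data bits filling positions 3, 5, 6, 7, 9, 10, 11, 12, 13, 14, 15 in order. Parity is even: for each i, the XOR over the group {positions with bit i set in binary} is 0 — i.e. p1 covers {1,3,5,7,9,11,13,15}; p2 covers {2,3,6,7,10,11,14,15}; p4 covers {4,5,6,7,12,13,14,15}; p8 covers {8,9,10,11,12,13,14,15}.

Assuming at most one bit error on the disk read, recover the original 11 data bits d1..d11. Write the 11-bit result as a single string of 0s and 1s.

s1 (pos 1,3,5,7,9,11,13,15): 1⊕1⊕0⊕0⊕1⊕0⊕0⊕0 = 1
s2 (pos 2,3,6,7,10,11,14,15): 1⊕1⊕0⊕0⊕0⊕0⊕1⊕0 = 1
s4 (pos 4,5,6,7,12,13,14,15): 0⊕0⊕0⊕0⊕1⊕0⊕1⊕0 = 0
s8 (pos 8,9,10,11,12,13,14,15): 1⊕1⊕0⊕0⊕1⊕0⊕1⊕0 = 0
Syndrome s8…s1 = 0011 → error at position 3.
Flip position 3: 111000011001010 → 110000011001010
Read data bits from positions 3,5,6,7,9,10,11,12,13,14,15: 00001001010

00001001010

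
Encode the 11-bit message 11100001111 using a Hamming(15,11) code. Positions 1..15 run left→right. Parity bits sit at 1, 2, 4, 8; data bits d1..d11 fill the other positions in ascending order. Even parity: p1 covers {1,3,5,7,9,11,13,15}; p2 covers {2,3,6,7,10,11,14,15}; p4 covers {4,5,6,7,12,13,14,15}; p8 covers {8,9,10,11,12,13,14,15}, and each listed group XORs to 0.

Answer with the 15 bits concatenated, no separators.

001011000001111

Place data at non-parity positions: p1 p2 1 p4 1 1 0 p8 0 0 0 1 1 1 1
p1 (pos 1,3,5,7,9,11,13,15): XOR of data positions = 1⊕1⊕0⊕0⊕0⊕1⊕1 = 0
p2 (pos 2,3,6,7,10,11,14,15): XOR of data positions = 1⊕1⊕0⊕0⊕0⊕1⊕1 = 0
p4 (pos 4,5,6,7,12,13,14,15): XOR of data positions = 1⊕1⊕0⊕1⊕1⊕1⊕1 = 0
p8 (pos 8,9,10,11,12,13,14,15): XOR of data positions = 0⊕0⊕0⊕1⊕1⊕1⊕1 = 0
Codeword: 001011000001111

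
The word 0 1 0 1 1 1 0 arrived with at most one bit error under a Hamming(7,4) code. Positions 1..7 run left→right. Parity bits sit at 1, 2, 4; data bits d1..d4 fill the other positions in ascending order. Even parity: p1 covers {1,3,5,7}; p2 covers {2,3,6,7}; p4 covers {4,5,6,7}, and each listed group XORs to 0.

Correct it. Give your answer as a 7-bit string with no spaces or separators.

s1 (pos 1,3,5,7): 0⊕0⊕1⊕0 = 1
s2 (pos 2,3,6,7): 1⊕0⊕1⊕0 = 0
s4 (pos 4,5,6,7): 1⊕1⊕1⊕0 = 1
Syndrome s4…s1 = 101 → error at position 5.
Flip position 5: 0101110 → 0101010

0101010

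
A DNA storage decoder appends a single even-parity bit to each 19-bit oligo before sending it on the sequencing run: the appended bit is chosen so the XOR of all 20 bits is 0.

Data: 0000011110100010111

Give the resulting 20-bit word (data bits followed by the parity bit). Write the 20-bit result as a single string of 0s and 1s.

00000111101000101111

XOR of the 19 data bits: 0⊕0⊕0⊕0⊕0⊕1⊕1⊕1⊕1⊕0⊕1⊕0⊕0⊕0⊕1⊕0⊕1⊕1⊕1 = 1
Parity bit = 1 (so all 20 bits XOR to 0).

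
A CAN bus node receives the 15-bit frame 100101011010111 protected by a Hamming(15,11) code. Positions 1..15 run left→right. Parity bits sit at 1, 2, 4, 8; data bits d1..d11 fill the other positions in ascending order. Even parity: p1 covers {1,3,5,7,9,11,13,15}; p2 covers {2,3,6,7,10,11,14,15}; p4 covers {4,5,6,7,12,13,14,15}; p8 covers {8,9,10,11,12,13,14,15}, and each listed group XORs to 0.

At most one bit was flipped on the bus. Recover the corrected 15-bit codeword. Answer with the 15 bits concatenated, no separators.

s1 (pos 1,3,5,7,9,11,13,15): 1⊕0⊕0⊕0⊕1⊕1⊕1⊕1 = 1
s2 (pos 2,3,6,7,10,11,14,15): 0⊕0⊕1⊕0⊕0⊕1⊕1⊕1 = 0
s4 (pos 4,5,6,7,12,13,14,15): 1⊕0⊕1⊕0⊕0⊕1⊕1⊕1 = 1
s8 (pos 8,9,10,11,12,13,14,15): 1⊕1⊕0⊕1⊕0⊕1⊕1⊕1 = 0
Syndrome s8…s1 = 0101 → error at position 5.
Flip position 5: 100101011010111 → 100111011010111

100111011010111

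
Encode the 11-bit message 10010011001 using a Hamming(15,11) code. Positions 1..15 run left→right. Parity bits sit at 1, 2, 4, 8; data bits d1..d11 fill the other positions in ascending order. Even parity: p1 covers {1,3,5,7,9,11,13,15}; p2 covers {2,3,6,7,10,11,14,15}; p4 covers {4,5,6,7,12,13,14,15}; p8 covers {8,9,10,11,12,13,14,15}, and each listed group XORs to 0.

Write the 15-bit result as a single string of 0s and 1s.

Place data at non-parity positions: p1 p2 1 p4 0 0 1 p8 0 0 1 1 0 0 1
p1 (pos 1,3,5,7,9,11,13,15): XOR of data positions = 1⊕0⊕1⊕0⊕1⊕0⊕1 = 0
p2 (pos 2,3,6,7,10,11,14,15): XOR of data positions = 1⊕0⊕1⊕0⊕1⊕0⊕1 = 0
p4 (pos 4,5,6,7,12,13,14,15): XOR of data positions = 0⊕0⊕1⊕1⊕0⊕0⊕1 = 1
p8 (pos 8,9,10,11,12,13,14,15): XOR of data positions = 0⊕0⊕1⊕1⊕0⊕0⊕1 = 1
Codeword: 001100110011001

001100110011001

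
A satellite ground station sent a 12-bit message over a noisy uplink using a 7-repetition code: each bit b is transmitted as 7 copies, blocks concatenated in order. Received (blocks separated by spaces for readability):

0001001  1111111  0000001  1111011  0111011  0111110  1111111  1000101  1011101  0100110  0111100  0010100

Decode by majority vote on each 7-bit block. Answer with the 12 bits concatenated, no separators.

010111101010

Block 1 (0001001): 2 ones → 0
Block 2 (1111111): 7 ones → 1
Block 3 (0000001): 1 one → 0
Block 4 (1111011): 6 ones → 1
Block 5 (0111011): 5 ones → 1
Block 6 (0111110): 5 ones → 1
Block 7 (1111111): 7 ones → 1
Block 8 (1000101): 3 ones → 0
Block 9 (1011101): 5 ones → 1
Block 10 (0100110): 3 ones → 0
Block 11 (0111100): 4 ones → 1
Block 12 (0010100): 2 ones → 0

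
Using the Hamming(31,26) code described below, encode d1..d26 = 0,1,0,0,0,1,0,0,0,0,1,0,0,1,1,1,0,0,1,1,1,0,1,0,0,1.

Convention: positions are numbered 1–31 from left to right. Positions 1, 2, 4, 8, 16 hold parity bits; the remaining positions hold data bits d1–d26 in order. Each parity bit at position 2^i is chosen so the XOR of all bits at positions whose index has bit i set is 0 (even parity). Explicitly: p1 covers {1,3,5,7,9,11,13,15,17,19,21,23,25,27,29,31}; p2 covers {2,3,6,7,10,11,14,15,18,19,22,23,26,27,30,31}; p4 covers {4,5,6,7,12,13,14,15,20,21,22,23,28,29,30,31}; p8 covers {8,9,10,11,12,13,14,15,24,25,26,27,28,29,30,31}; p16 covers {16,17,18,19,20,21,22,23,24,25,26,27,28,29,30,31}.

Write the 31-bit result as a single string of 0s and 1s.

Place data at non-parity positions: p1 p2 0 p4 1 0 0 p8 0 1 0 0 0 0 1 p16 0 0 1 1 1 0 0 1 1 1 0 1 0 0 1
p1 (pos 1,3,5,7,9,11,13,15,17,19,21,23,25,27,29,31): XOR of data positions = 0⊕1⊕0⊕0⊕0⊕0⊕1⊕0⊕1⊕1⊕0⊕1⊕0⊕0⊕1 = 0
p2 (pos 2,3,6,7,10,11,14,15,18,19,22,23,26,27,30,31): XOR of data positions = 0⊕0⊕0⊕1⊕0⊕0⊕1⊕0⊕1⊕0⊕0⊕1⊕0⊕0⊕1 = 1
p4 (pos 4,5,6,7,12,13,14,15,20,21,22,23,28,29,30,31): XOR of data positions = 1⊕0⊕0⊕0⊕0⊕0⊕1⊕1⊕1⊕0⊕0⊕1⊕0⊕0⊕1 = 0
p8 (pos 8,9,10,11,12,13,14,15,24,25,26,27,28,29,30,31): XOR of data positions = 0⊕1⊕0⊕0⊕0⊕0⊕1⊕1⊕1⊕1⊕0⊕1⊕0⊕0⊕1 = 1
p16 (pos 16,17,18,19,20,21,22,23,24,25,26,27,28,29,30,31): XOR of data positions = 0⊕0⊕1⊕1⊕1⊕0⊕0⊕1⊕1⊕1⊕0⊕1⊕0⊕0⊕1 = 0
Codeword: 0100100101000010001110011101001

0100100101000010001110011101001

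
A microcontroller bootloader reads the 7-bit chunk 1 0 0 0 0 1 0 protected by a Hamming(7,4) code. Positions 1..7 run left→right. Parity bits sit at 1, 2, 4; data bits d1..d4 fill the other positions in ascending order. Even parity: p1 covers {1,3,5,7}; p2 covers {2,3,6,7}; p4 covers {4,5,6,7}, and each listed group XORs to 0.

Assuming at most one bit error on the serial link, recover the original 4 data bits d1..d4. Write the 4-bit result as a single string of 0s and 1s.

0011

s1 (pos 1,3,5,7): 1⊕0⊕0⊕0 = 1
s2 (pos 2,3,6,7): 0⊕0⊕1⊕0 = 1
s4 (pos 4,5,6,7): 0⊕0⊕1⊕0 = 1
Syndrome s4…s1 = 111 → error at position 7.
Flip position 7: 1000010 → 1000011
Read data bits from positions 3,5,6,7: 0011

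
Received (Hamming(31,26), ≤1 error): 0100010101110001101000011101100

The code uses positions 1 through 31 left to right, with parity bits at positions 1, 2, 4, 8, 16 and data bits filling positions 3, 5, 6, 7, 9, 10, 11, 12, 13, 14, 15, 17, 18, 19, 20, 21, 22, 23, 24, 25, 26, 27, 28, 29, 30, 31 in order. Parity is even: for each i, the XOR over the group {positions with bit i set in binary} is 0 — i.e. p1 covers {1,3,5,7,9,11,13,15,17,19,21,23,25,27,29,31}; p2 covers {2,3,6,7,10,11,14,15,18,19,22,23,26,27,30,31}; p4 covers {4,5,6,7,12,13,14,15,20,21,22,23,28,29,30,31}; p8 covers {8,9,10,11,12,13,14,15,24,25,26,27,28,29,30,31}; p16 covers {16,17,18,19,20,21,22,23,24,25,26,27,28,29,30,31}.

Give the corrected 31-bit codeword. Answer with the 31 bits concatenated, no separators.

0100010111110001101000011101100

s1 (pos 1,3,5,7,9,11,13,15,17,19,21,23,25,27,29,31): 0⊕0⊕0⊕0⊕0⊕1⊕0⊕0⊕1⊕1⊕0⊕0⊕1⊕0⊕1⊕0 = 1
s2 (pos 2,3,6,7,10,11,14,15,18,19,22,23,26,27,30,31): 1⊕0⊕1⊕0⊕1⊕1⊕0⊕0⊕0⊕1⊕0⊕0⊕1⊕0⊕0⊕0 = 0
s4 (pos 4,5,6,7,12,13,14,15,20,21,22,23,28,29,30,31): 0⊕0⊕1⊕0⊕1⊕0⊕0⊕0⊕0⊕0⊕0⊕0⊕1⊕1⊕0⊕0 = 0
s8 (pos 8,9,10,11,12,13,14,15,24,25,26,27,28,29,30,31): 1⊕0⊕1⊕1⊕1⊕0⊕0⊕0⊕1⊕1⊕1⊕0⊕1⊕1⊕0⊕0 = 1
s16 (pos 16,17,18,19,20,21,22,23,24,25,26,27,28,29,30,31): 1⊕1⊕0⊕1⊕0⊕0⊕0⊕0⊕1⊕1⊕1⊕0⊕1⊕1⊕0⊕0 = 0
Syndrome s16…s1 = 01001 → error at position 9.
Flip position 9: 0100010101110001101000011101100 → 0100010111110001101000011101100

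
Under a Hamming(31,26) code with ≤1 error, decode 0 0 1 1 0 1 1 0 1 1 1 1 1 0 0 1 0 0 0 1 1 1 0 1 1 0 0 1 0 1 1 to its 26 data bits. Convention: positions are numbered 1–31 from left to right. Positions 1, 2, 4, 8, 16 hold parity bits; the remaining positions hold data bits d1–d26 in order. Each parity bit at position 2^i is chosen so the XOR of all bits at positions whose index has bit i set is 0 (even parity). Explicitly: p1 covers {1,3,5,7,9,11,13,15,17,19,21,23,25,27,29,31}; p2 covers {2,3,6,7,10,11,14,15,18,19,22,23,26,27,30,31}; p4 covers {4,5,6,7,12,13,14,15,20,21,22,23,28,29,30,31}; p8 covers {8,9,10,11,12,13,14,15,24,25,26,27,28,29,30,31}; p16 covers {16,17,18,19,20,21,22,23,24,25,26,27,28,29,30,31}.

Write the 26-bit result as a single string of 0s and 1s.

s1 (pos 1,3,5,7,9,11,13,15,17,19,21,23,25,27,29,31): 0⊕1⊕0⊕1⊕1⊕1⊕1⊕0⊕0⊕0⊕1⊕0⊕1⊕0⊕0⊕1 = 0
s2 (pos 2,3,6,7,10,11,14,15,18,19,22,23,26,27,30,31): 0⊕1⊕1⊕1⊕1⊕1⊕0⊕0⊕0⊕0⊕1⊕0⊕0⊕0⊕1⊕1 = 0
s4 (pos 4,5,6,7,12,13,14,15,20,21,22,23,28,29,30,31): 1⊕0⊕1⊕1⊕1⊕1⊕0⊕0⊕1⊕1⊕1⊕0⊕1⊕0⊕1⊕1 = 1
s8 (pos 8,9,10,11,12,13,14,15,24,25,26,27,28,29,30,31): 0⊕1⊕1⊕1⊕1⊕1⊕0⊕0⊕1⊕1⊕0⊕0⊕1⊕0⊕1⊕1 = 0
s16 (pos 16,17,18,19,20,21,22,23,24,25,26,27,28,29,30,31): 1⊕0⊕0⊕0⊕1⊕1⊕1⊕0⊕1⊕1⊕0⊕0⊕1⊕0⊕1⊕1 = 1
Syndrome s16…s1 = 10100 → error at position 20.
Flip position 20: 0011011011111001000111011001011 → 0011011011111001000011011001011
Read data bits from positions 3,5,6,7,9,10,11,12,13,14,15,17,18,19,20,21,22,23,24,25,26,27,28,29,30,31: 10111111100000011011001011

10111111100000011011001011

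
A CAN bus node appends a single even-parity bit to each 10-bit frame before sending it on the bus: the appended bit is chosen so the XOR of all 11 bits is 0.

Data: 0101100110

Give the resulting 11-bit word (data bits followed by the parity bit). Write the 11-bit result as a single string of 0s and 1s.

01011001101

XOR of the 10 data bits: 0⊕1⊕0⊕1⊕1⊕0⊕0⊕1⊕1⊕0 = 1
Parity bit = 1 (so all 11 bits XOR to 0).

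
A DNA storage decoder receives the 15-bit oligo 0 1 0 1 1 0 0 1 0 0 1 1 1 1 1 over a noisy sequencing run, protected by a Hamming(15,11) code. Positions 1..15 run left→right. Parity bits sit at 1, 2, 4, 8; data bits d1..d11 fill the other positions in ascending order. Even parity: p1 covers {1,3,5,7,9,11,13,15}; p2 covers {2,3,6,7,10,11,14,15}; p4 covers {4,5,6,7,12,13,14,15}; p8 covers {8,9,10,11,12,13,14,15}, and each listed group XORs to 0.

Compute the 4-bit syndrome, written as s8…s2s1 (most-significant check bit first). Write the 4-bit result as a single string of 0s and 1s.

0000

s1 (pos 1,3,5,7,9,11,13,15): 0⊕0⊕1⊕0⊕0⊕1⊕1⊕1 = 0
s2 (pos 2,3,6,7,10,11,14,15): 1⊕0⊕0⊕0⊕0⊕1⊕1⊕1 = 0
s4 (pos 4,5,6,7,12,13,14,15): 1⊕1⊕0⊕0⊕1⊕1⊕1⊕1 = 0
s8 (pos 8,9,10,11,12,13,14,15): 1⊕0⊕0⊕1⊕1⊕1⊕1⊕1 = 0
Syndrome s8…s1 = 0000 → no error.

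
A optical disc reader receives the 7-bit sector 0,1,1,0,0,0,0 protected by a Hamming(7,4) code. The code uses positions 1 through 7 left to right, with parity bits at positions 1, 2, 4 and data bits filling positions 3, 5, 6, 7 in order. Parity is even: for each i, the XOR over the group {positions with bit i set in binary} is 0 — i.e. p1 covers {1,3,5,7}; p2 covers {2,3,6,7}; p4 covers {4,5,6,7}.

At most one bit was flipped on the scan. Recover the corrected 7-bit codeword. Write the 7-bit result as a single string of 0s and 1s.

1110000

s1 (pos 1,3,5,7): 0⊕1⊕0⊕0 = 1
s2 (pos 2,3,6,7): 1⊕1⊕0⊕0 = 0
s4 (pos 4,5,6,7): 0⊕0⊕0⊕0 = 0
Syndrome s4…s1 = 001 → error at position 1.
Flip position 1: 0110000 → 1110000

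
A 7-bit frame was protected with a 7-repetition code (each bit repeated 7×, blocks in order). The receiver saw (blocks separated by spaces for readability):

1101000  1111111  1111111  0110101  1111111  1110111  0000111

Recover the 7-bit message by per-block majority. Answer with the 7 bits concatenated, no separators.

0111110

Block 1 (1101000): 3 ones → 0
Block 2 (1111111): 7 ones → 1
Block 3 (1111111): 7 ones → 1
Block 4 (0110101): 4 ones → 1
Block 5 (1111111): 7 ones → 1
Block 6 (1110111): 6 ones → 1
Block 7 (0000111): 3 ones → 0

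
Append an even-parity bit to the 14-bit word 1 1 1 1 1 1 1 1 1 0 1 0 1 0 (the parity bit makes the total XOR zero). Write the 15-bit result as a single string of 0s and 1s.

XOR of the 14 data bits: 1⊕1⊕1⊕1⊕1⊕1⊕1⊕1⊕1⊕0⊕1⊕0⊕1⊕0 = 1
Parity bit = 1 (so all 15 bits XOR to 0).

111111111010101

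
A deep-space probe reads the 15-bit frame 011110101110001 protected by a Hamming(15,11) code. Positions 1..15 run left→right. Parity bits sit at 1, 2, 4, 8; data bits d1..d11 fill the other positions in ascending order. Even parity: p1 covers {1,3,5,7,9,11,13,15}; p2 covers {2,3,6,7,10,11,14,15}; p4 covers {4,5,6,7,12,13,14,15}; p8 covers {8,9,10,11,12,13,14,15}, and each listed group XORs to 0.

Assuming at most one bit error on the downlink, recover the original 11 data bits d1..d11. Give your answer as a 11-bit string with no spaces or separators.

s1 (pos 1,3,5,7,9,11,13,15): 0⊕1⊕1⊕1⊕1⊕1⊕0⊕1 = 0
s2 (pos 2,3,6,7,10,11,14,15): 1⊕1⊕0⊕1⊕1⊕1⊕0⊕1 = 0
s4 (pos 4,5,6,7,12,13,14,15): 1⊕1⊕0⊕1⊕0⊕0⊕0⊕1 = 0
s8 (pos 8,9,10,11,12,13,14,15): 0⊕1⊕1⊕1⊕0⊕0⊕0⊕1 = 0
Syndrome s8…s1 = 0000 → no error.
Read data bits from positions 3,5,6,7,9,10,11,12,13,14,15: 11011110001

11011110001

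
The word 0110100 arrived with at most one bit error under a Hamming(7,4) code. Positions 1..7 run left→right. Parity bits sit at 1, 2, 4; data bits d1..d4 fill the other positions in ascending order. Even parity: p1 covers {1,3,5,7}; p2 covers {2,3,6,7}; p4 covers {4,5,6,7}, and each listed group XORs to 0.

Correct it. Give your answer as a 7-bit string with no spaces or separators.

s1 (pos 1,3,5,7): 0⊕1⊕1⊕0 = 0
s2 (pos 2,3,6,7): 1⊕1⊕0⊕0 = 0
s4 (pos 4,5,6,7): 0⊕1⊕0⊕0 = 1
Syndrome s4…s1 = 100 → error at position 4.
Flip position 4: 0110100 → 0111100

0111100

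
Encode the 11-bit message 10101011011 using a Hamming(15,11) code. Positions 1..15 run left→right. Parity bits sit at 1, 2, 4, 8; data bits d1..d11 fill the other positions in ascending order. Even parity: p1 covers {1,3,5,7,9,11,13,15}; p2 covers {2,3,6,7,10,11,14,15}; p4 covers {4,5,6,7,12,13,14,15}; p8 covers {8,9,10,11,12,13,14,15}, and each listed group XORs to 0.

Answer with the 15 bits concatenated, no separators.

Place data at non-parity positions: p1 p2 1 p4 0 1 0 p8 1 0 1 1 0 1 1
p1 (pos 1,3,5,7,9,11,13,15): XOR of data positions = 1⊕0⊕0⊕1⊕1⊕0⊕1 = 0
p2 (pos 2,3,6,7,10,11,14,15): XOR of data positions = 1⊕1⊕0⊕0⊕1⊕1⊕1 = 1
p4 (pos 4,5,6,7,12,13,14,15): XOR of data positions = 0⊕1⊕0⊕1⊕0⊕1⊕1 = 0
p8 (pos 8,9,10,11,12,13,14,15): XOR of data positions = 1⊕0⊕1⊕1⊕0⊕1⊕1 = 1
Codeword: 011001011011011

011001011011011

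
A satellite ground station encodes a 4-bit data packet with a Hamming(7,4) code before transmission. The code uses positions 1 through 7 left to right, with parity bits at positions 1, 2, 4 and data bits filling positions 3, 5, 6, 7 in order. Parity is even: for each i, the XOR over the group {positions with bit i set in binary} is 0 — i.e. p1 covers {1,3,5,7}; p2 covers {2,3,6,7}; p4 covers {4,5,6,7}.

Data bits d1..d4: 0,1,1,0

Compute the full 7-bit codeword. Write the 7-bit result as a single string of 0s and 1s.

1100110

Place data at non-parity positions: p1 p2 0 p4 1 1 0
p1 (pos 1,3,5,7): XOR of data positions = 0⊕1⊕0 = 1
p2 (pos 2,3,6,7): XOR of data positions = 0⊕1⊕0 = 1
p4 (pos 4,5,6,7): XOR of data positions = 1⊕1⊕0 = 0
Codeword: 1100110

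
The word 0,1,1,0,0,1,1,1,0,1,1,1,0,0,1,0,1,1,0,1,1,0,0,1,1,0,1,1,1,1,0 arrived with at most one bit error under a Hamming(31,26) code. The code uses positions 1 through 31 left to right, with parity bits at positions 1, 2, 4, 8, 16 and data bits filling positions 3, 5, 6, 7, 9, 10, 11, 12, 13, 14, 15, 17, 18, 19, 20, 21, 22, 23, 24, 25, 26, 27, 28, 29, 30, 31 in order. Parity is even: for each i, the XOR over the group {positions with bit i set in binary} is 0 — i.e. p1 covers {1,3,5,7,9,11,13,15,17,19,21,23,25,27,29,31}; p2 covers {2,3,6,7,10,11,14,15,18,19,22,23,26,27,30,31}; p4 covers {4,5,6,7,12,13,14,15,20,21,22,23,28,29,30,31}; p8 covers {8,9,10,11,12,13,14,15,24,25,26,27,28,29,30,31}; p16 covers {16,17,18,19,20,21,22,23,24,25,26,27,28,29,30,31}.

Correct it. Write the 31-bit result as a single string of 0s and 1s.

s1 (pos 1,3,5,7,9,11,13,15,17,19,21,23,25,27,29,31): 0⊕1⊕0⊕1⊕0⊕1⊕0⊕1⊕1⊕0⊕1⊕0⊕1⊕1⊕1⊕0 = 1
s2 (pos 2,3,6,7,10,11,14,15,18,19,22,23,26,27,30,31): 1⊕1⊕1⊕1⊕1⊕1⊕0⊕1⊕1⊕0⊕0⊕0⊕0⊕1⊕1⊕0 = 0
s4 (pos 4,5,6,7,12,13,14,15,20,21,22,23,28,29,30,31): 0⊕0⊕1⊕1⊕1⊕0⊕0⊕1⊕1⊕1⊕0⊕0⊕1⊕1⊕1⊕0 = 1
s8 (pos 8,9,10,11,12,13,14,15,24,25,26,27,28,29,30,31): 1⊕0⊕1⊕1⊕1⊕0⊕0⊕1⊕1⊕1⊕0⊕1⊕1⊕1⊕1⊕0 = 1
s16 (pos 16,17,18,19,20,21,22,23,24,25,26,27,28,29,30,31): 0⊕1⊕1⊕0⊕1⊕1⊕0⊕0⊕1⊕1⊕0⊕1⊕1⊕1⊕1⊕0 = 0
Syndrome s16…s1 = 01101 → error at position 13.
Flip position 13: 0110011101110010110110011011110 → 0110011101111010110110011011110

0110011101111010110110011011110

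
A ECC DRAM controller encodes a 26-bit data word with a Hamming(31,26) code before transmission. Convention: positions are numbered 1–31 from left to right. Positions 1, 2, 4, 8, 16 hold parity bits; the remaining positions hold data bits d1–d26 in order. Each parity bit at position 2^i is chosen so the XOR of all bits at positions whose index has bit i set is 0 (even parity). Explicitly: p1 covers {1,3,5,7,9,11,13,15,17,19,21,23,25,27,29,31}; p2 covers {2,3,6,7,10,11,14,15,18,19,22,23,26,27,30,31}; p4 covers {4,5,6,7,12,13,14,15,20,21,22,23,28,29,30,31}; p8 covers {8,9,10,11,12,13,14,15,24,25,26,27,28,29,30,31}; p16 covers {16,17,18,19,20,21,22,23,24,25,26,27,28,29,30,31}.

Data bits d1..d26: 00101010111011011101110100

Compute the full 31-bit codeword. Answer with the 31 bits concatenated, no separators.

0000010110101111011011101110100

Place data at non-parity positions: p1 p2 0 p4 0 1 0 p8 1 0 1 0 1 1 1 p16 0 1 1 0 1 1 1 0 1 1 1 0 1 0 0
p1 (pos 1,3,5,7,9,11,13,15,17,19,21,23,25,27,29,31): XOR of data positions = 0⊕0⊕0⊕1⊕1⊕1⊕1⊕0⊕1⊕1⊕1⊕1⊕1⊕1⊕0 = 0
p2 (pos 2,3,6,7,10,11,14,15,18,19,22,23,26,27,30,31): XOR of data positions = 0⊕1⊕0⊕0⊕1⊕1⊕1⊕1⊕1⊕1⊕1⊕1⊕1⊕0⊕0 = 0
p4 (pos 4,5,6,7,12,13,14,15,20,21,22,23,28,29,30,31): XOR of data positions = 0⊕1⊕0⊕0⊕1⊕1⊕1⊕0⊕1⊕1⊕1⊕0⊕1⊕0⊕0 = 0
p8 (pos 8,9,10,11,12,13,14,15,24,25,26,27,28,29,30,31): XOR of data positions = 1⊕0⊕1⊕0⊕1⊕1⊕1⊕0⊕1⊕1⊕1⊕0⊕1⊕0⊕0 = 1
p16 (pos 16,17,18,19,20,21,22,23,24,25,26,27,28,29,30,31): XOR of data positions = 0⊕1⊕1⊕0⊕1⊕1⊕1⊕0⊕1⊕1⊕1⊕0⊕1⊕0⊕0 = 1
Codeword: 0000010110101111011011101110100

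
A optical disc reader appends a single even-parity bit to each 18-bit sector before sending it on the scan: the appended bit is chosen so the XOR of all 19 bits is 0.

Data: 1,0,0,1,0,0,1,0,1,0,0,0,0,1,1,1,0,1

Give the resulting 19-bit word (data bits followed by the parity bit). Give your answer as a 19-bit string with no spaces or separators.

1001001010000111010

XOR of the 18 data bits: 1⊕0⊕0⊕1⊕0⊕0⊕1⊕0⊕1⊕0⊕0⊕0⊕0⊕1⊕1⊕1⊕0⊕1 = 0
Parity bit = 0 (so all 19 bits XOR to 0).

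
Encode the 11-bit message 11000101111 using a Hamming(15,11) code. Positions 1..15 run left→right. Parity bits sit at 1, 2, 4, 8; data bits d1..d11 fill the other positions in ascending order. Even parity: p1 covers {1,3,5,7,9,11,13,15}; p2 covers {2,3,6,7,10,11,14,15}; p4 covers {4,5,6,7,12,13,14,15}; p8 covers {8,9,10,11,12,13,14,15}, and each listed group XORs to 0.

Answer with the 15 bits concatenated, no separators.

Place data at non-parity positions: p1 p2 1 p4 1 0 0 p8 0 1 0 1 1 1 1
p1 (pos 1,3,5,7,9,11,13,15): XOR of data positions = 1⊕1⊕0⊕0⊕0⊕1⊕1 = 0
p2 (pos 2,3,6,7,10,11,14,15): XOR of data positions = 1⊕0⊕0⊕1⊕0⊕1⊕1 = 0
p4 (pos 4,5,6,7,12,13,14,15): XOR of data positions = 1⊕0⊕0⊕1⊕1⊕1⊕1 = 1
p8 (pos 8,9,10,11,12,13,14,15): XOR of data positions = 0⊕1⊕0⊕1⊕1⊕1⊕1 = 1
Codeword: 001110010101111

001110010101111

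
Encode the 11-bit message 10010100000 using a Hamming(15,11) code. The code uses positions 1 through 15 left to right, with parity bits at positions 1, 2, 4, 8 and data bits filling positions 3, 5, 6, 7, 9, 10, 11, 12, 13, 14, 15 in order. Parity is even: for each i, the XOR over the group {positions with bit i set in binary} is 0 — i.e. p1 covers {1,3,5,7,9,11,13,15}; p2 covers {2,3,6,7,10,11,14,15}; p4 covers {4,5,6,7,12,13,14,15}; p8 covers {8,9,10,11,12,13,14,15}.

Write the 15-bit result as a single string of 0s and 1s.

Place data at non-parity positions: p1 p2 1 p4 0 0 1 p8 0 1 0 0 0 0 0
p1 (pos 1,3,5,7,9,11,13,15): XOR of data positions = 1⊕0⊕1⊕0⊕0⊕0⊕0 = 0
p2 (pos 2,3,6,7,10,11,14,15): XOR of data positions = 1⊕0⊕1⊕1⊕0⊕0⊕0 = 1
p4 (pos 4,5,6,7,12,13,14,15): XOR of data positions = 0⊕0⊕1⊕0⊕0⊕0⊕0 = 1
p8 (pos 8,9,10,11,12,13,14,15): XOR of data positions = 0⊕1⊕0⊕0⊕0⊕0⊕0 = 1
Codeword: 011100110100000

011100110100000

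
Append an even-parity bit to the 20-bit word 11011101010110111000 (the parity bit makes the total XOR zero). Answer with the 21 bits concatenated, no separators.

110111010101101110000

XOR of the 20 data bits: 1⊕1⊕0⊕1⊕1⊕1⊕0⊕1⊕0⊕1⊕0⊕1⊕1⊕0⊕1⊕1⊕1⊕0⊕0⊕0 = 0
Parity bit = 0 (so all 21 bits XOR to 0).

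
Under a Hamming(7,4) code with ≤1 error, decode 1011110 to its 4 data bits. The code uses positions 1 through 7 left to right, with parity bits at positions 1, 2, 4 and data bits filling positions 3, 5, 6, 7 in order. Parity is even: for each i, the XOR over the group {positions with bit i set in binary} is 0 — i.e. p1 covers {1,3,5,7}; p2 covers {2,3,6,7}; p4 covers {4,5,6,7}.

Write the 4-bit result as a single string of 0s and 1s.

s1 (pos 1,3,5,7): 1⊕1⊕1⊕0 = 1
s2 (pos 2,3,6,7): 0⊕1⊕1⊕0 = 0
s4 (pos 4,5,6,7): 1⊕1⊕1⊕0 = 1
Syndrome s4…s1 = 101 → error at position 5.
Flip position 5: 1011110 → 1011010
Read data bits from positions 3,5,6,7: 1010

1010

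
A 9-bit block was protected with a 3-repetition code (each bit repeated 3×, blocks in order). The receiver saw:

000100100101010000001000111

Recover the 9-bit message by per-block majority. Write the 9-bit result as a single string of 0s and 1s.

Block 1 (000): 0 ones → 0
Block 2 (100): 1 one → 0
Block 3 (100): 1 one → 0
Block 4 (101): 2 ones → 1
Block 5 (010): 1 one → 0
Block 6 (000): 0 ones → 0
Block 7 (001): 1 one → 0
Block 8 (000): 0 ones → 0
Block 9 (111): 3 ones → 1

000100001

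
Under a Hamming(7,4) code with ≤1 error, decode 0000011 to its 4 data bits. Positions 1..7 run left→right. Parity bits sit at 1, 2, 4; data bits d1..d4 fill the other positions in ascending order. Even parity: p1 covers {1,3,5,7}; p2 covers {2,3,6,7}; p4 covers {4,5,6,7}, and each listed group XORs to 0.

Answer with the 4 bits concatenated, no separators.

s1 (pos 1,3,5,7): 0⊕0⊕0⊕1 = 1
s2 (pos 2,3,6,7): 0⊕0⊕1⊕1 = 0
s4 (pos 4,5,6,7): 0⊕0⊕1⊕1 = 0
Syndrome s4…s1 = 001 → error at position 1.
Flip position 1: 0000011 → 1000011
Read data bits from positions 3,5,6,7: 0011

0011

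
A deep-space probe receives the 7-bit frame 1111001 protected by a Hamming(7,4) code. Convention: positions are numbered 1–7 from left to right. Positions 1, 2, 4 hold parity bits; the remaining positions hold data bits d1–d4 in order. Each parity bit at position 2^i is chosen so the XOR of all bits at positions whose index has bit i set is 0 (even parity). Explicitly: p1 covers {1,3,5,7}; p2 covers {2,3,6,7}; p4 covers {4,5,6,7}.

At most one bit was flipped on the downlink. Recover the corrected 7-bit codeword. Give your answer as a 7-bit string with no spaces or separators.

s1 (pos 1,3,5,7): 1⊕1⊕0⊕1 = 1
s2 (pos 2,3,6,7): 1⊕1⊕0⊕1 = 1
s4 (pos 4,5,6,7): 1⊕0⊕0⊕1 = 0
Syndrome s4…s1 = 011 → error at position 3.
Flip position 3: 1111001 → 1101001

1101001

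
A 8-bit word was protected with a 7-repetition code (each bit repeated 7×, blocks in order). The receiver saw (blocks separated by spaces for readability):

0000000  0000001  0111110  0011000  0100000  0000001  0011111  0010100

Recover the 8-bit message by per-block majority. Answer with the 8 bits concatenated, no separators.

Block 1 (0000000): 0 ones → 0
Block 2 (0000001): 1 one → 0
Block 3 (0111110): 5 ones → 1
Block 4 (0011000): 2 ones → 0
Block 5 (0100000): 1 one → 0
Block 6 (0000001): 1 one → 0
Block 7 (0011111): 5 ones → 1
Block 8 (0010100): 2 ones → 0

00100010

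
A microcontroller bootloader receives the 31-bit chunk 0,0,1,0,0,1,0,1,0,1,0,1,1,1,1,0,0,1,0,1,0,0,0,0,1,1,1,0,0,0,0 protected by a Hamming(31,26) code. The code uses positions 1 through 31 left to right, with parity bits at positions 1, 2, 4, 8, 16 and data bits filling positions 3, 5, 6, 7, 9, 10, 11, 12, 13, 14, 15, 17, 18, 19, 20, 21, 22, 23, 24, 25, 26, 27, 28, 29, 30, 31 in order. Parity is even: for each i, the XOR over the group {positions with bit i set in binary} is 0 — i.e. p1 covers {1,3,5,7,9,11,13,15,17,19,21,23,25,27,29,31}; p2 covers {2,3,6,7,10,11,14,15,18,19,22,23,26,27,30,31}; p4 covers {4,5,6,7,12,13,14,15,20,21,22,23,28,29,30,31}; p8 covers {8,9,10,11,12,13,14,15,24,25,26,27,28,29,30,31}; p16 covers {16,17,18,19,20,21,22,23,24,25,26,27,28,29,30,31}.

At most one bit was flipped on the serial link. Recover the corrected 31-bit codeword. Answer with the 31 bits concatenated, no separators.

s1 (pos 1,3,5,7,9,11,13,15,17,19,21,23,25,27,29,31): 0⊕1⊕0⊕0⊕0⊕0⊕1⊕1⊕0⊕0⊕0⊕0⊕1⊕1⊕0⊕0 = 1
s2 (pos 2,3,6,7,10,11,14,15,18,19,22,23,26,27,30,31): 0⊕1⊕1⊕0⊕1⊕0⊕1⊕1⊕1⊕0⊕0⊕0⊕1⊕1⊕0⊕0 = 0
s4 (pos 4,5,6,7,12,13,14,15,20,21,22,23,28,29,30,31): 0⊕0⊕1⊕0⊕1⊕1⊕1⊕1⊕1⊕0⊕0⊕0⊕0⊕0⊕0⊕0 = 0
s8 (pos 8,9,10,11,12,13,14,15,24,25,26,27,28,29,30,31): 1⊕0⊕1⊕0⊕1⊕1⊕1⊕1⊕0⊕1⊕1⊕1⊕0⊕0⊕0⊕0 = 1
s16 (pos 16,17,18,19,20,21,22,23,24,25,26,27,28,29,30,31): 0⊕0⊕1⊕0⊕1⊕0⊕0⊕0⊕0⊕1⊕1⊕1⊕0⊕0⊕0⊕0 = 1
Syndrome s16…s1 = 11001 → error at position 25.
Flip position 25: 0010010101011110010100001110000 → 0010010101011110010100000110000

0010010101011110010100000110000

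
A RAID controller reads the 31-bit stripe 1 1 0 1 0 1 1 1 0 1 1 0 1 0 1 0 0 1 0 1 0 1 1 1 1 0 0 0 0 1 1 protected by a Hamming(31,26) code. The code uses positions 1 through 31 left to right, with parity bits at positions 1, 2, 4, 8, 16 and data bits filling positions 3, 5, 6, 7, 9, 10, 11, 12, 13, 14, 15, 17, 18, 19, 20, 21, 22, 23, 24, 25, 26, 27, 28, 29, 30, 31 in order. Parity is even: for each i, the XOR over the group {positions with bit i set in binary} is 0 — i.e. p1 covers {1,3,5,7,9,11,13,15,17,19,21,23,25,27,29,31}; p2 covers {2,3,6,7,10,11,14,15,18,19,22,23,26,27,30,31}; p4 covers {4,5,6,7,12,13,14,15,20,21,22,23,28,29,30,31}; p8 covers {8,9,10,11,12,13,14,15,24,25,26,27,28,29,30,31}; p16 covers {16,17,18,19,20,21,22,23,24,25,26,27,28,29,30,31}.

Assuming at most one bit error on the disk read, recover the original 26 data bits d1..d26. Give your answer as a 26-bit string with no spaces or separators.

s1 (pos 1,3,5,7,9,11,13,15,17,19,21,23,25,27,29,31): 1⊕0⊕0⊕1⊕0⊕1⊕1⊕1⊕0⊕0⊕0⊕1⊕1⊕0⊕0⊕1 = 0
s2 (pos 2,3,6,7,10,11,14,15,18,19,22,23,26,27,30,31): 1⊕0⊕1⊕1⊕1⊕1⊕0⊕1⊕1⊕0⊕1⊕1⊕0⊕0⊕1⊕1 = 1
s4 (pos 4,5,6,7,12,13,14,15,20,21,22,23,28,29,30,31): 1⊕0⊕1⊕1⊕0⊕1⊕0⊕1⊕1⊕0⊕1⊕1⊕0⊕0⊕1⊕1 = 0
s8 (pos 8,9,10,11,12,13,14,15,24,25,26,27,28,29,30,31): 1⊕0⊕1⊕1⊕0⊕1⊕0⊕1⊕1⊕1⊕0⊕0⊕0⊕0⊕1⊕1 = 1
s16 (pos 16,17,18,19,20,21,22,23,24,25,26,27,28,29,30,31): 0⊕0⊕1⊕0⊕1⊕0⊕1⊕1⊕1⊕1⊕0⊕0⊕0⊕0⊕1⊕1 = 0
Syndrome s16…s1 = 01010 → error at position 10.
Flip position 10: 1101011101101010010101111000011 → 1101011100101010010101111000011
Read data bits from positions 3,5,6,7,9,10,11,12,13,14,15,17,18,19,20,21,22,23,24,25,26,27,28,29,30,31: 00110010101010101111000011

00110010101010101111000011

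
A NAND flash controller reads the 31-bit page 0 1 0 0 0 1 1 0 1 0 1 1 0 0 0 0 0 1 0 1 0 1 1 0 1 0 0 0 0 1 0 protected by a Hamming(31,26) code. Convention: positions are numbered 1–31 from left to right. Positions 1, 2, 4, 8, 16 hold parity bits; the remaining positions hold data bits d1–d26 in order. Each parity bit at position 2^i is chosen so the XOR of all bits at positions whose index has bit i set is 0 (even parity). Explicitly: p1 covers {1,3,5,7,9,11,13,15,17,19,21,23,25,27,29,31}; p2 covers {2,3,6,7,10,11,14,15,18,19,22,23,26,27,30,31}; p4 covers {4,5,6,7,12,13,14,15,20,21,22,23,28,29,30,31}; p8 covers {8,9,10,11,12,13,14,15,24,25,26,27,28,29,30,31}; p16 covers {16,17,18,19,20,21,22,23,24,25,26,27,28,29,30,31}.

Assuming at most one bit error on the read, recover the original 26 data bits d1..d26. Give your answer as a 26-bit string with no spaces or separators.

s1 (pos 1,3,5,7,9,11,13,15,17,19,21,23,25,27,29,31): 0⊕0⊕0⊕1⊕1⊕1⊕0⊕0⊕0⊕0⊕0⊕1⊕1⊕0⊕0⊕0 = 1
s2 (pos 2,3,6,7,10,11,14,15,18,19,22,23,26,27,30,31): 1⊕0⊕1⊕1⊕0⊕1⊕0⊕0⊕1⊕0⊕1⊕1⊕0⊕0⊕1⊕0 = 0
s4 (pos 4,5,6,7,12,13,14,15,20,21,22,23,28,29,30,31): 0⊕0⊕1⊕1⊕1⊕0⊕0⊕0⊕1⊕0⊕1⊕1⊕0⊕0⊕1⊕0 = 1
s8 (pos 8,9,10,11,12,13,14,15,24,25,26,27,28,29,30,31): 0⊕1⊕0⊕1⊕1⊕0⊕0⊕0⊕0⊕1⊕0⊕0⊕0⊕0⊕1⊕0 = 1
s16 (pos 16,17,18,19,20,21,22,23,24,25,26,27,28,29,30,31): 0⊕0⊕1⊕0⊕1⊕0⊕1⊕1⊕0⊕1⊕0⊕0⊕0⊕0⊕1⊕0 = 0
Syndrome s16…s1 = 01101 → error at position 13.
Flip position 13: 0100011010110000010101101000010 → 0100011010111000010101101000010
Read data bits from positions 3,5,6,7,9,10,11,12,13,14,15,17,18,19,20,21,22,23,24,25,26,27,28,29,30,31: 00111011100010101101000010

00111011100010101101000010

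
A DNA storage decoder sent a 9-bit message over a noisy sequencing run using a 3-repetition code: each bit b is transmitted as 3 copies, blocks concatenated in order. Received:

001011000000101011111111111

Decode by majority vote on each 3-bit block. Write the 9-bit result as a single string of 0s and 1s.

010011111

Block 1 (001): 1 one → 0
Block 2 (011): 2 ones → 1
Block 3 (000): 0 ones → 0
Block 4 (000): 0 ones → 0
Block 5 (101): 2 ones → 1
Block 6 (011): 2 ones → 1
Block 7 (111): 3 ones → 1
Block 8 (111): 3 ones → 1
Block 9 (111): 3 ones → 1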